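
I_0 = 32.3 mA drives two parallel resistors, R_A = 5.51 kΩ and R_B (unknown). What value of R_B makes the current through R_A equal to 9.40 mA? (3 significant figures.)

Two-branch current divider: I_A = I_0 · R_B/(R_A + R_B).
9.40/32.3 = R_B/(R_A + R_B) → R_B = R_A · (0.2910)/(1 − 0.2910) = 5.51 × 0.4105 = 2.262 kΩ.

R_B ≈ 2.26 kΩ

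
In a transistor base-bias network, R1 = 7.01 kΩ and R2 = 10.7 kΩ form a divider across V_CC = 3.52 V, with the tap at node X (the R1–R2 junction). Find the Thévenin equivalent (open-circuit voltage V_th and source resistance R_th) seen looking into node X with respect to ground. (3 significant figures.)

V_th is the unloaded tap voltage: V_CC · R2/(R1+R2) = 3.52 × 0.6042 = 2.127 V.
With V_CC suppressed (replaced by a short), R_th = R1 ‖ R2 = (7.010 × 10.7)/(7.010 + 10.7) = 4.235 kΩ.

V_th ≈ 2.13 V, R_th ≈ 4.24 kΩ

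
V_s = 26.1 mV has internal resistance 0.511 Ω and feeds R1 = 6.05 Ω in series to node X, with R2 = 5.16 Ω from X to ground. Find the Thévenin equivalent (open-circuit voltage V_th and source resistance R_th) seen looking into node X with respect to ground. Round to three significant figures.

V_th ≈ 11.5 mV, R_th ≈ 2.89 Ω

R1' = 0.511 + 6.05 = 6.561 Ω (source resistance + R1).
With X open, the divider is unloaded: V_th = 26.1 × 5.16/11.72 = 11.49 mV.
Looking into X with the source shorted: R_th = R1'·R2/(R1'+R2) = 6.561 × 5.16/11.72 = 2.888 Ω.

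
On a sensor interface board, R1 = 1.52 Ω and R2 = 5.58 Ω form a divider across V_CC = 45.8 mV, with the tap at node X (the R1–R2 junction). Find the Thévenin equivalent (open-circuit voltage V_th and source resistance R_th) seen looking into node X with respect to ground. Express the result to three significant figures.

V_th ≈ 36.0 mV, R_th ≈ 1.19 Ω

V_th is the unloaded tap voltage: V_CC · R2/(R1+R2) = 45.8 × 0.7859 = 35.99 mV.
Looking into X with the source shorted: R_th = R1·R2/(R1+R2) = 1.520 × 5.58/7.100 = 1.195 Ω.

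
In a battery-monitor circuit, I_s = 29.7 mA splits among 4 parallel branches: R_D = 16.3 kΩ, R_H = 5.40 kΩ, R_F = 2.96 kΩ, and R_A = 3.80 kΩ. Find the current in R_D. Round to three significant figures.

I ≈ 2.15 mA

Conductances: ΣG = 1/16.3 + 1/5.40 + 1/2.96 + 1/3.80 = 0.8475 (1/kΩ).
By the current-divider rule, I = I_s · G_k/ΣG = 29.7 × 0.07239 = 2.150 mA.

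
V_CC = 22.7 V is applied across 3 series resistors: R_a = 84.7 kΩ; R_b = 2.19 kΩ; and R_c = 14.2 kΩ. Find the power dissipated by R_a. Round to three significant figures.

P ≈ 4.27 mW

ΣR = 101.1 kΩ → I = 22.7/101.1 = 0.2246 mA.
P(R_a) = I²·R_a = (0.2246)² × 84.7 = 4.271 mW.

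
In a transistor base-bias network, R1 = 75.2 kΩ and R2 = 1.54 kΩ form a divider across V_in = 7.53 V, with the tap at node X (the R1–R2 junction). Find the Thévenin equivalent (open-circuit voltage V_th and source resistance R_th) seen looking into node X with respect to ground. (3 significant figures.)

V_th ≈ 0.151 V, R_th ≈ 1.51 kΩ

Open-circuit (no load on X): V_th = V_in · R2/(R1 + R2) = 7.53 × 1.54/(75.20 + 1.54) = 0.1511 V.
With V_in suppressed (replaced by a short), R_th = R1 ‖ R2 = (75.20 × 1.54)/(75.20 + 1.54) = 1.509 kΩ.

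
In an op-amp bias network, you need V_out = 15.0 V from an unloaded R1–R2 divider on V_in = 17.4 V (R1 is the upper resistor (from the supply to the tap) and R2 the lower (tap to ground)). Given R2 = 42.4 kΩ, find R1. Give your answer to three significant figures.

Required fraction k = V_out/V_in = 0.8621.
Rearranging, R1 = R2·(1−k)/k = 42.4 × 0.1600 = 6.784 kΩ.

R1 ≈ 6.78 kΩ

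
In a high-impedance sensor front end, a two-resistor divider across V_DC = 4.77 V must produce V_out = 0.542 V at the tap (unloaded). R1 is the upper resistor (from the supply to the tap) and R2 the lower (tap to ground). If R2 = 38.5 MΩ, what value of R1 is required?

R1 ≈ 300 MΩ

The divider ratio is R2/(R1+R2) = 0.542/4.77 = 0.1136.
R1 = R2·(1/k − 1) = 38.5 × 7.801 = 300.3 MΩ.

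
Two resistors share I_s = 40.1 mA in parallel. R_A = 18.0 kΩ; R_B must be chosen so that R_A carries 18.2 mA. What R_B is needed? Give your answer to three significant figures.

Two-branch current divider: I_A = I_s · R_B/(R_A + R_B).
With f = 0.4539, R_B = R_A · f/(1−f) = 18.0 × 0.8311 = 14.96 kΩ.

R_B ≈ 15.0 kΩ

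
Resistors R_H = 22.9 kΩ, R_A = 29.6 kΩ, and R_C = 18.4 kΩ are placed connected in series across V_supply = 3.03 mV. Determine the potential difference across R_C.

V ≈ 0.786 mV

ΣR = 22.9 + 29.6 + 18.4 = 70.90 kΩ.
Voltage divider: V = V_supply · (18.40 / 70.90) = 3.03 × 0.2595 = 0.7863 mV.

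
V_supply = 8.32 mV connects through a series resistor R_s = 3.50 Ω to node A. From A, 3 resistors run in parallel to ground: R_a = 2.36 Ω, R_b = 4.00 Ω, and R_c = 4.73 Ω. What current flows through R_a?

Parallel bank: R_p = 1/(1/2.36 + 1/4.00 + 1/4.73) = 1.130 Ω.
V_A by voltage divider: V_A = 8.32 × 1.130/(3.50 + 1.130) = 2.030 mV.
Branch current I = V_A/R_a = 2.030/2.36 = 0.8603 mA.
(Equivalently: I_total = 1.797 mA, then current-divider fraction G_k/ΣG = 0.4787.)

I ≈ 0.860 mA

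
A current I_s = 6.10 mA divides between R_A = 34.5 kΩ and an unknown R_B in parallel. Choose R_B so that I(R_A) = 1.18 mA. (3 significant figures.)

R_B ≈ 8.27 kΩ

In a two-way split, I_A/I_s = R_B/(R_A + R_B).
1.18/6.10 = R_B/(R_A + R_B) → R_B = R_A · (0.1934)/(1 − 0.1934) = 34.5 × 0.2398 = 8.274 kΩ.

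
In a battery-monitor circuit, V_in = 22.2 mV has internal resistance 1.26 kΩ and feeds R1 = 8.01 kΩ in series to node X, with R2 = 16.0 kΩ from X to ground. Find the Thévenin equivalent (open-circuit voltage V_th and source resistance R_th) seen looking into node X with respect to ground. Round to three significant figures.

R1' = 1.26 + 8.01 = 9.270 kΩ (source resistance + R1).
V_th is the unloaded tap voltage: V_in · R2/(R1'+R2) = 22.2 × 0.6332 = 14.06 mV.
With V_in suppressed (replaced by a short), R_th = R1' ‖ R2 = (9.270 × 16.0)/(9.270 + 16.0) = 5.869 kΩ.

V_th ≈ 14.1 mV, R_th ≈ 5.87 kΩ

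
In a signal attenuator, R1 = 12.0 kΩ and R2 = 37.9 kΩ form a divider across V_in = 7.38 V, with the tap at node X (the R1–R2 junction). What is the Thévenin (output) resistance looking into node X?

R_th ≈ 9.11 kΩ

With V_in suppressed (replaced by a short), R_th = R1 ‖ R2 = (12.00 × 37.9)/(12.00 + 37.9) = 9.114 kΩ.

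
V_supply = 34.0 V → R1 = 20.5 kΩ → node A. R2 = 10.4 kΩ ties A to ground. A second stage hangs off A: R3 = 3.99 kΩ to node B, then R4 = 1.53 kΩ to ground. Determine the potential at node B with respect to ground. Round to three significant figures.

V_B ≈ 1.41 V

Node A sees R2 in parallel with the series input of stage 2, R3 + R4 = 5.520 kΩ.
Effective lower resistance at A: R2 ‖ 5.520 = 3.606 kΩ.
First divider: V_A = V_supply · 3.606/(20.5 + 3.606) = 5.086 V.
V_B = V_A × 0.2772 = 1.410 V.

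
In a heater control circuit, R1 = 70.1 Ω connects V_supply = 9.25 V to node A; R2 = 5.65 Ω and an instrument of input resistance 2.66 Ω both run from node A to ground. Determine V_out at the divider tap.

V_out ≈ 0.233 V

The load sits in parallel with R2, giving an effective lower resistance R2' = R2·R_L/(R2+R_L) = 1.809 Ω.
Voltage divider with the loaded lower leg: V_out = 9.25 × 1.809/(70.1 + 1.809) = 9.25 × 0.02515 = 0.2326 V.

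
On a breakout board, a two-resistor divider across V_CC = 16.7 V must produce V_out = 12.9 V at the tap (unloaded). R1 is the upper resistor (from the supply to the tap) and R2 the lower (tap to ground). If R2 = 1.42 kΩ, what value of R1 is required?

V_out/V_CC = R2/(R1+R2) = 0.7725.
R1 = R2·(1/k − 1) = 1.42 × 0.2946 = 0.4183 kΩ.

R1 ≈ 0.418 kΩ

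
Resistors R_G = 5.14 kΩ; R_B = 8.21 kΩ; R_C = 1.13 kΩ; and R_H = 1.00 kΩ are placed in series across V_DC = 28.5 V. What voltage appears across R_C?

V ≈ 2.08 V

ΣR = 5.14 + 8.21 + 1.13 + 1.00 = 15.48 kΩ.
By the voltage-divider rule, V = 28.5 × 1.130/15.48 = 2.080 V.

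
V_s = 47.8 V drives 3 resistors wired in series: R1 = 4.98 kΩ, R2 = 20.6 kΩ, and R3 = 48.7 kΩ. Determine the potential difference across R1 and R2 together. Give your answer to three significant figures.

V ≈ 16.5 V

Series total: ΣR = 4.98 + 20.6 + 48.7 = 74.28 kΩ.
R_{R1..R2} = 4.98 + 20.6 = 25.58 kΩ.
Voltage divider: V = V_s · (25.58 / 74.28) = 47.8 × 0.3444 = 16.46 V.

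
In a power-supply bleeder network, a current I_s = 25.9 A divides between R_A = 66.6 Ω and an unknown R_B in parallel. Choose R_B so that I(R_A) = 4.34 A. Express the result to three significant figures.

R_B ≈ 13.4 Ω

Two-branch current divider: I_A = I_s · R_B/(R_A + R_B).
With f = 0.1676, R_B = R_A · f/(1−f) = 66.6 × 0.2013 = 13.41 Ω.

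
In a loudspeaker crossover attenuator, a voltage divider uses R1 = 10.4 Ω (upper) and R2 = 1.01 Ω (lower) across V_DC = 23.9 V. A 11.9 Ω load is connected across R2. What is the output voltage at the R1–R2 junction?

R2 ‖ R_L = (1.01 × 11.9)/(1.01 + 11.9) = 0.9310 Ω.
Now apply the divider: V_out = 23.9 × 0.08216 = 1.964 V.
(Unloaded it would be 2.12 V; the load pulls it down.)

V_out ≈ 1.96 V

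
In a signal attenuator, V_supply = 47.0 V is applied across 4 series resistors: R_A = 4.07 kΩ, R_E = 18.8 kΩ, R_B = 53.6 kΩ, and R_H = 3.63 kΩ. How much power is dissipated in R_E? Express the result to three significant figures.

P ≈ 6.47 mW

ΣR = 80.10 kΩ → I = 47.0/80.10 = 0.5868 mA.
P = I²R = 0.3443 × 18.8 = 6.473 mW.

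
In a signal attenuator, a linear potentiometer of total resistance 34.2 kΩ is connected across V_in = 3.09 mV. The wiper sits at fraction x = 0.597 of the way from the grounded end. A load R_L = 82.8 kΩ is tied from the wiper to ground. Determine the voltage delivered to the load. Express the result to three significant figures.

V_out ≈ 1.68 mV

Split the track: R_lower = x·R_p = 20.42 kΩ, R_upper = (1−x)·R_p = 13.78 kΩ.
(x·R_p) ‖ R_L = 16.38 kΩ.
V_out = 3.09 × 16.38/(13.78 + 16.38) = 1.678 mV.
(Unloaded: V_out = x·V_in = 1.84 mV.)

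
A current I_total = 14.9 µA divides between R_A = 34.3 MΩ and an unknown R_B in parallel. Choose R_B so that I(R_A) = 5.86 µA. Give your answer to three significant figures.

R_B ≈ 22.2 MΩ

In a two-way split, I_A/I_total = R_B/(R_A + R_B).
5.86/14.9 = R_B/(R_A + R_B) → R_B = R_A · (0.3933)/(1 − 0.3933) = 34.3 × 0.6482 = 22.23 MΩ.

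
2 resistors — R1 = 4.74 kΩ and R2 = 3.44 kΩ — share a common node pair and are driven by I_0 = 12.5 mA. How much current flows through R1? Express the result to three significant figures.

For two parallel branches, I_k = I_0 · (other R)/(sum of R).
I(R1) = 12.5 × 3.44/(4.74 + 3.44) = 12.5 × 0.4205 = 5.257 mA.

I ≈ 5.26 mA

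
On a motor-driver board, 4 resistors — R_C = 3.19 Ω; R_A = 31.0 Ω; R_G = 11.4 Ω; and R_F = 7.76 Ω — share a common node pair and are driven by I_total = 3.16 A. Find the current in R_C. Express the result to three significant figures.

I ≈ 1.76 A

Conductances: ΣG = 1/3.19 + 1/31.0 + 1/11.4 + 1/7.76 = 0.5623 (1/Ω).
Current divider: I(R_C) = I_total · G_k/ΣG = 3.16 × (0.3135/0.5623) = 3.16 × 0.5575 = 1.762 A.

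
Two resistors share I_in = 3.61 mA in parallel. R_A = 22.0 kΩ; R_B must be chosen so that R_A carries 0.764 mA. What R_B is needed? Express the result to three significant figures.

The fraction through R_A equals R_B/(R_A+R_B).
With f = 0.2116, R_B = R_A · f/(1−f) = 22.0 × 0.2684 = 5.906 kΩ.

R_B ≈ 5.91 kΩ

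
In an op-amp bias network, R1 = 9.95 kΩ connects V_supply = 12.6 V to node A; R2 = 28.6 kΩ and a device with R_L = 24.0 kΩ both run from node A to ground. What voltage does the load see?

V_out ≈ 7.15 V

R2 ‖ R_L = (28.6 × 24.0)/(28.6 + 24.0) = 13.05 kΩ.
Now apply the divider: V_out = 12.6 × 0.5674 = 7.149 V.
(Unloaded it would be 9.35 V; the load pulls it down.)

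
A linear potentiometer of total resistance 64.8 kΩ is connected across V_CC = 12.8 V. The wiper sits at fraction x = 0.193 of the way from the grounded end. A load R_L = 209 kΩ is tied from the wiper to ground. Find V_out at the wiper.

Lower segment x·R_p = 12.51 kΩ; upper segment (1−x)·R_p = 52.29 kΩ.
Lower segment in parallel with the load: 12.51 ‖ 209 = 11.80 kΩ.
V_out = 12.8 × 11.80/(52.29 + 11.80) = 2.357 V.
(Unloaded: V_out = x·V_CC = 2.47 V.)

V_out ≈ 2.36 V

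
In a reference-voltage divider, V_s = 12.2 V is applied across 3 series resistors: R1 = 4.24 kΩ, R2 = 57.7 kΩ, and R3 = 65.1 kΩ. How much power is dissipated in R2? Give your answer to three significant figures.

P ≈ 0.532 mW

The common current is I = 12.2/127.0 = 0.09603 mA.
P(R2) = I²·R2 = (0.09603)² × 57.7 = 0.5321 mW.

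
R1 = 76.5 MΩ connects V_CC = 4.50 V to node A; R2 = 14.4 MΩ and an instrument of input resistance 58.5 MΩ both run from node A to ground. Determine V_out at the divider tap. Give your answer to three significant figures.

V_out ≈ 0.591 V

First combine the lower leg with the load: R2 ‖ R_L = 11.56 MΩ.
Voltage divider with the loaded lower leg: V_out = 4.50 × 11.56/(76.5 + 11.56) = 4.50 × 0.1312 = 0.5905 V.
(Unloaded it would be 0.713 V; the load pulls it down.)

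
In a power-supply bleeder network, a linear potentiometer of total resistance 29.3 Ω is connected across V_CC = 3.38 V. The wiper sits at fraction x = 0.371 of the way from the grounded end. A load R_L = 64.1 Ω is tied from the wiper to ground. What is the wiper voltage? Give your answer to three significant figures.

V_out ≈ 1.13 V

Lower segment x·R_p = 10.87 Ω; upper segment (1−x)·R_p = 18.43 Ω.
(x·R_p) ‖ R_L = 9.294 Ω.
Then V_out = V_CC · 9.294/(18.43 + 9.294) = 1.133 V.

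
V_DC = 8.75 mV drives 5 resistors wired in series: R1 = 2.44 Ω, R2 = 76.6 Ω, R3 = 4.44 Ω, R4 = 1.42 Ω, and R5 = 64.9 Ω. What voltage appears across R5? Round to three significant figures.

Series total: ΣR = 2.44 + 76.6 + 4.44 + 1.42 + 64.9 = 149.8 Ω.
Voltage divider: V = V_DC · (64.90 / 149.8) = 8.75 × 0.4332 = 3.791 mV.

V ≈ 3.79 mV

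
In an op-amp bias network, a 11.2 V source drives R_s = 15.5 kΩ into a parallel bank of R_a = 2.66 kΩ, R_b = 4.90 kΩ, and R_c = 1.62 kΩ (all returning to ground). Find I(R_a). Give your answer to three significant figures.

I ≈ 0.215 mA

Parallel bank: R_p = 1/(1/2.66 + 1/4.90 + 1/1.62) = 0.8352 kΩ.
V_A by voltage divider: V_A = 11.2 × 0.8352/(15.5 + 0.8352) = 0.5726 V.
I(R_a) = V_A / R_a = 0.5726/2.66 = 0.2153 mA.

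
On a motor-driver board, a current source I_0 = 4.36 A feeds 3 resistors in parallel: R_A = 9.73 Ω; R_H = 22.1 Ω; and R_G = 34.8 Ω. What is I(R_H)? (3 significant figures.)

Conductances: ΣG = 1/9.73 + 1/22.1 + 1/34.8 = 0.1768 (1/Ω).
R_H takes the fraction G_k/ΣG = 0.04525/0.1768 = 0.2560, so I = 4.36 × 0.2560 = 1.116 A.

I ≈ 1.12 A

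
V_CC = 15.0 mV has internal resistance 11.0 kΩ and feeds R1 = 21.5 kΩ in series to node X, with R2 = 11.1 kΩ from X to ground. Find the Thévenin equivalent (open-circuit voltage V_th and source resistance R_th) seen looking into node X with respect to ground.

R1' = 11.0 + 21.5 = 32.50 kΩ (source resistance + R1).
V_th is the unloaded tap voltage: V_CC · R2/(R1'+R2) = 15.0 × 0.2546 = 3.819 mV.
Zeroing V_CC shorts the top of R1' to ground, so R_th = R1' ‖ R2 = 8.274 kΩ.

V_th ≈ 3.82 mV, R_th ≈ 8.27 kΩ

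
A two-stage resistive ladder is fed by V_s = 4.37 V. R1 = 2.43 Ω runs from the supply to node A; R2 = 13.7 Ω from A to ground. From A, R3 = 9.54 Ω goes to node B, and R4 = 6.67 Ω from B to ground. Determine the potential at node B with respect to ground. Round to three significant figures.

The second stage (R3 + R4 = 16.21 Ω) loads node A in parallel with R2.
R2 ‖ (R3+R4) = 7.425 Ω.
First divider: V_A = V_s · 7.425/(2.43 + 7.425) = 3.292 V.
Stage 2 is unloaded, so V_B = V_A · R4/(R3+R4) = 3.292 × 6.67/16.21 = 1.355 V.

V_B ≈ 1.35 V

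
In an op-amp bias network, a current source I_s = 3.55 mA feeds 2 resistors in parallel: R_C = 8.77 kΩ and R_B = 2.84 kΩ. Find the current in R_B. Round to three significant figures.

With just two branches, the current splits inversely with resistance.
I(R_B) = 3.55 × 8.77/(8.77 + 2.84) = 3.55 × 0.7554 = 2.682 mA.

I ≈ 2.68 mA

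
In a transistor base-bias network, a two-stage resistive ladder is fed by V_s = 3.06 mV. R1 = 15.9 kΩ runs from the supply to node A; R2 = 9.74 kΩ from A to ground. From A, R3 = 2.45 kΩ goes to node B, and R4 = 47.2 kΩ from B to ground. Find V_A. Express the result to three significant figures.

The second stage (R3 + R4 = 49.65 kΩ) loads node A in parallel with R2.
Effective lower resistance at A: R2 ‖ 49.65 = 8.143 kΩ.
So V_A = 3.06 × 0.3387 = 1.036 mV.

V_A ≈ 1.04 mV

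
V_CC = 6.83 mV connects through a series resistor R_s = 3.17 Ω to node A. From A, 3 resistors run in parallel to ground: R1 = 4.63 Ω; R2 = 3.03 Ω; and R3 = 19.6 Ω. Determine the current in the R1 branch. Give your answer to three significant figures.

I ≈ 0.510 mA

Parallel bank: R_p = 1/(1/4.63 + 1/3.03 + 1/19.6) = 1.675 Ω.
V_A by voltage divider: V_A = 6.83 × 1.675/(3.17 + 1.675) = 2.361 mV.
Branch current I = V_A/R1 = 2.361/4.63 = 0.5100 mA.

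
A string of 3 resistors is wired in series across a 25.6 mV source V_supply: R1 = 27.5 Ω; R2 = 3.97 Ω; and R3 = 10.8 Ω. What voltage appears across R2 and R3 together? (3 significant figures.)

V ≈ 8.95 mV

Series total: ΣR = 27.5 + 3.97 + 10.8 = 42.27 Ω.
R_{R2..R3} = 3.97 + 10.8 = 14.77 Ω.
V = V_supply · R/ΣR = 25.6 × 0.3494 = 8.945 mV.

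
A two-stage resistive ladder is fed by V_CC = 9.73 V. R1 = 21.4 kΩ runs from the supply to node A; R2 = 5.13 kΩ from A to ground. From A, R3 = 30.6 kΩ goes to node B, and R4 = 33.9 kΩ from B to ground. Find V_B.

The second stage (R3 + R4 = 64.50 kΩ) loads node A in parallel with R2.
R2 ‖ (R3+R4) = 4.752 kΩ.
So V_A = 9.73 × 0.1817 = 1.768 V.
V_B = V_A × 0.5256 = 0.9292 V.

V_B ≈ 0.929 V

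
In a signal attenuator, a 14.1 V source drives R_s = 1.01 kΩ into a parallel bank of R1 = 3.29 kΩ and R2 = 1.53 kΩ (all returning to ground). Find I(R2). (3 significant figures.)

I ≈ 4.68 mA

Equivalent of the parallel group: R_p = 1.044 kΩ.
V_A by voltage divider: V_A = 14.1 × 1.044/(1.01 + 1.044) = 7.168 V.
I(R2) = V_A / R2 = 7.168/1.53 = 4.685 mA.
(Check via current divider: I_total = 6.864 mA; share G_k/ΣG = 0.6826 → same result.)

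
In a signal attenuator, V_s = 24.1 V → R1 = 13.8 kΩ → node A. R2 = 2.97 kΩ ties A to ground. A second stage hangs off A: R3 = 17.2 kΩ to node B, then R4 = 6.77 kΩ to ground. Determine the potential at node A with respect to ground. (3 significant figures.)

V_A ≈ 3.87 V

Looking into the second stage from A: R3 + R4 = 23.97 kΩ appears in parallel with R2.
R2 ‖ (R3+R4) = 2.643 kΩ.
V_A = 24.1 × 2.643/(13.8 + 2.643) = 3.873 V.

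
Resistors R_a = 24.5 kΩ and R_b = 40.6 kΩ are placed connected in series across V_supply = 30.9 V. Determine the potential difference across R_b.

V ≈ 19.3 V

ΣR = 24.5 + 40.6 = 65.10 kΩ.
By the voltage-divider rule, V = 30.9 × 40.60/65.10 = 19.27 V.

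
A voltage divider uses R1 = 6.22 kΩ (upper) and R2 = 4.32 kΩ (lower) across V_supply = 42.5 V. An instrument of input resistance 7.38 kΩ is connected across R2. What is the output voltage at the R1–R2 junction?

R2 ‖ R_L = (4.32 × 7.38)/(4.32 + 7.38) = 2.725 kΩ.
Voltage divider with the loaded lower leg: V_out = 42.5 × 2.725/(6.22 + 2.725) = 42.5 × 0.3046 = 12.95 V.

V_out ≈ 12.9 V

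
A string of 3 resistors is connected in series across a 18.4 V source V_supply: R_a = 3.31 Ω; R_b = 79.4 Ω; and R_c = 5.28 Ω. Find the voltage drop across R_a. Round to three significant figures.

Series total: ΣR = 3.31 + 79.4 + 5.28 = 87.99 Ω.
Voltage divider: V = V_supply · (3.310 / 87.99) = 18.4 × 0.03762 = 0.6922 V.

V ≈ 0.692 V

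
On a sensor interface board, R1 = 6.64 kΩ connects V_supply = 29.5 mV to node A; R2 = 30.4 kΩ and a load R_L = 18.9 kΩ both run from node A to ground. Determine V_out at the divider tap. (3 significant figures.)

V_out ≈ 18.8 mV

First combine the lower leg with the load: R2 ‖ R_L = 11.65 kΩ.
Then V_out = V_supply · R2'/(R1 + R2') = 29.5 × 11.65/18.29 = 18.79 mV.
(Unloaded it would be 24.2 mV; the load pulls it down.)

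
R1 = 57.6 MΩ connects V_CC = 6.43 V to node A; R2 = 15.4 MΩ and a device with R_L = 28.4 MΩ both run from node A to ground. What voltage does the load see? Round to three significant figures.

First combine the lower leg with the load: R2 ‖ R_L = 9.985 MΩ.
Now apply the divider: V_out = 6.43 × 0.1477 = 0.9500 V.

V_out ≈ 0.950 V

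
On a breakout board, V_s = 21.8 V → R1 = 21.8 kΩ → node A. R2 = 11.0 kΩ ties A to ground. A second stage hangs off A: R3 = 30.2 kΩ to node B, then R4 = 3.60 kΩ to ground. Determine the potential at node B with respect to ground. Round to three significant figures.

Node A sees R2 in parallel with the series input of stage 2, R3 + R4 = 33.80 kΩ.
R2 ‖ (R3+R4) = 8.299 kΩ.
So V_A = 21.8 × 0.2757 = 6.011 V.
V_B = V_A × 0.1065 = 0.6402 V.

V_B ≈ 0.640 V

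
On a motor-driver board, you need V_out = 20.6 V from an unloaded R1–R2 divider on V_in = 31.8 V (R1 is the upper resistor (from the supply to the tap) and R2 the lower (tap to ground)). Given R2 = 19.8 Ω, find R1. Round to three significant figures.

V_out/V_in = R2/(R1+R2) = 0.6478.
R1 = R2·(1/k − 1) = 19.8 × 0.5437 = 10.77 Ω.

R1 ≈ 10.8 Ω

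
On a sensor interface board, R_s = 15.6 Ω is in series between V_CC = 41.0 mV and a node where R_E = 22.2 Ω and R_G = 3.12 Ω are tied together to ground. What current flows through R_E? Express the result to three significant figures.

Equivalent of the parallel group: R_p = 2.736 Ω.
Node voltage V_A = V_CC · R_p/(R_s + R_p) = 41.0 × 0.1492 = 6.117 mV.
Branch current I = V_A/R_E = 6.117/22.2 = 0.2755 mA.
(Equivalently: I_total = 2.236 mA, then current-divider fraction G_k/ΣG = 0.1232.)

I ≈ 0.276 mA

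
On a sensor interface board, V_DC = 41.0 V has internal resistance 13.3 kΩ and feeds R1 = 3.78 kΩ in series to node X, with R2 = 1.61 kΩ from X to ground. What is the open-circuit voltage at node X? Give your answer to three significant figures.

R1' = 13.3 + 3.78 = 17.08 kΩ (source resistance + R1).
Open-circuit (no load on X): V_th = V_DC · R2/(R1' + R2) = 41.0 × 1.61/(17.08 + 1.61) = 3.532 V.

V_th ≈ 3.53 V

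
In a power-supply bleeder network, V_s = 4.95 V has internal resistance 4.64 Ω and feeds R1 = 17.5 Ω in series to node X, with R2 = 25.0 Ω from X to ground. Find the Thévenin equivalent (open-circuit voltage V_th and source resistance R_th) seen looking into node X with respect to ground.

R1' = 4.64 + 17.5 = 22.14 Ω (source resistance + R1).
V_th is the unloaded tap voltage: V_s · R2/(R1'+R2) = 4.95 × 0.5303 = 2.625 V.
Zeroing V_s shorts the top of R1' to ground, so R_th = R1' ‖ R2 = 11.74 Ω.

V_th ≈ 2.63 V, R_th ≈ 11.7 Ω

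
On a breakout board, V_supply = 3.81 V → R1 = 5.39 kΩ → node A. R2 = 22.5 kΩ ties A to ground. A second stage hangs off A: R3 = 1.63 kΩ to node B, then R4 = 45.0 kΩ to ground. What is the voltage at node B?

V_B ≈ 2.71 V

Node A sees R2 in parallel with the series input of stage 2, R3 + R4 = 46.63 kΩ.
Effective lower resistance at A: R2 ‖ 46.63 = 15.18 kΩ.
V_A = 3.81 × 15.18/(5.39 + 15.18) = 2.812 V.
Stage 2 is unloaded, so V_B = V_A · R4/(R3+R4) = 2.812 × 45.0/46.63 = 2.713 V.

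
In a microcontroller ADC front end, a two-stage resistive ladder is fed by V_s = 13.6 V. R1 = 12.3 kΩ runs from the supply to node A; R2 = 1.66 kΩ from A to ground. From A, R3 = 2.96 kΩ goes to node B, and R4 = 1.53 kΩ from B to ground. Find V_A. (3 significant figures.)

V_A ≈ 1.22 V

Node A sees R2 in parallel with the series input of stage 2, R3 + R4 = 4.490 kΩ.
R2 ‖ (R3+R4) = 1.212 kΩ.
So V_A = 13.6 × 0.08969 = 1.220 V.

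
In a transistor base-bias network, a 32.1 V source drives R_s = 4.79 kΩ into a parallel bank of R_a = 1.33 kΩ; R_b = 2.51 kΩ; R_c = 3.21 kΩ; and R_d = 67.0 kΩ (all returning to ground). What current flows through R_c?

Parallel bank: R_p = 1/(1/1.33 + 1/2.51 + 1/3.21 + 1/67.0) = 0.6772 kΩ.
V_A by voltage divider: V_A = 32.1 × 0.6772/(4.79 + 0.6772) = 3.976 V.
I(R_c) = V_A / R_c = 3.976/3.21 = 1.239 mA.

I ≈ 1.24 mA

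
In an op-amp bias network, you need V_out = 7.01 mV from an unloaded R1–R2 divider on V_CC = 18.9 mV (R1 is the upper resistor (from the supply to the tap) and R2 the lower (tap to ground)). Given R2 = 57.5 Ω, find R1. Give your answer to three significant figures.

The divider ratio is R2/(R1+R2) = 7.01/18.9 = 0.3709.
So R1 = R2 · (V_CC/V_out − 1) = 57.5 × (18.9/7.01 − 1) = 57.5 × 1.696 = 97.53 Ω.

R1 ≈ 97.5 Ω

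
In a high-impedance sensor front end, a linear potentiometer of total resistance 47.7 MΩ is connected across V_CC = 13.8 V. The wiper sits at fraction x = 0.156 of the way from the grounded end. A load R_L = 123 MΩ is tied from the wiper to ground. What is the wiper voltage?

V_out ≈ 2.05 V

Lower segment x·R_p = 7.441 MΩ; upper segment (1−x)·R_p = 40.26 MΩ.
Lower segment in parallel with the load: 7.441 ‖ 123 = 7.017 MΩ.
Then V_out = V_CC · 7.017/(40.26 + 7.017) = 2.048 V.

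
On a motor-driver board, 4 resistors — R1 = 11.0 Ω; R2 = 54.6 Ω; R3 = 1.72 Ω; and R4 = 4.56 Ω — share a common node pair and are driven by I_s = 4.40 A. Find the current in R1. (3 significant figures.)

ΣG = 1/11.0 + 1/54.6 + 1/1.72 + 1/4.56 = 0.9099.
By the current-divider rule, I = I_s · G_k/ΣG = 4.40 × 0.09991 = 0.4396 A.

I ≈ 0.440 A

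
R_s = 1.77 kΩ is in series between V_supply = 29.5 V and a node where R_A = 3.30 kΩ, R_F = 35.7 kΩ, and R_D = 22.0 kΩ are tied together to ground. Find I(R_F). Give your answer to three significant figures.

I ≈ 0.496 mA

Parallel bank: R_p = 1/(1/3.30 + 1/35.7 + 1/22.0) = 2.656 kΩ.
V_A by voltage divider: V_A = 29.5 × 2.656/(1.77 + 2.656) = 17.70 V.
I(R_F) = V_A / R_F = 17.70/35.7 = 0.4959 mA.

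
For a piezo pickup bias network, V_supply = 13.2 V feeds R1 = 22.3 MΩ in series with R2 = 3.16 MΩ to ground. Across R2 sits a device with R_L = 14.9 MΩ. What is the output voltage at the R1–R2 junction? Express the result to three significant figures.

V_out ≈ 1.38 V

First combine the lower leg with the load: R2 ‖ R_L = 2.607 MΩ.
Now apply the divider: V_out = 13.2 × 0.1047 = 1.382 V.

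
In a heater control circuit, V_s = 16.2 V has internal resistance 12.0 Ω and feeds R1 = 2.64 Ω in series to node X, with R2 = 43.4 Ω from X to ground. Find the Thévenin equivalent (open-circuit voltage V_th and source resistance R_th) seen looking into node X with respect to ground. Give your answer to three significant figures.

V_th ≈ 12.1 V, R_th ≈ 10.9 Ω

R1' = 12.0 + 2.64 = 14.64 Ω (source resistance + R1).
Open-circuit (no load on X): V_th = V_s · R2/(R1' + R2) = 16.2 × 43.4/(14.64 + 43.4) = 12.11 V.
Looking into X with the source shorted: R_th = R1'·R2/(R1'+R2) = 14.64 × 43.4/58.04 = 10.95 Ω.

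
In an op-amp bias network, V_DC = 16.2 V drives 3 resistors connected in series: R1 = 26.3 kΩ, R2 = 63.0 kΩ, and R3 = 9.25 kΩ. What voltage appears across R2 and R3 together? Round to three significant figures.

Total series resistance ΣR = 26.3 + 63.0 + 9.25 = 98.55 kΩ.
R_{R2..R3} = 63.0 + 9.25 = 72.25 kΩ.
V = V_DC · R/ΣR = 16.2 × 0.7331 = 11.88 V.

V ≈ 11.9 V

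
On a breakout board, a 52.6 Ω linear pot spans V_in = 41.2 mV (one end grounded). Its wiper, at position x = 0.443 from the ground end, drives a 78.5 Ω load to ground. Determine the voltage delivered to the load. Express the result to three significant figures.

Split the track: R_lower = x·R_p = 23.30 Ω, R_upper = (1−x)·R_p = 29.30 Ω.
Lower segment in parallel with the load: 23.30 ‖ 78.5 = 17.97 Ω.
Loaded-divider output: V_out = 41.2 × 0.3801 = 15.66 mV.

V_out ≈ 15.7 mV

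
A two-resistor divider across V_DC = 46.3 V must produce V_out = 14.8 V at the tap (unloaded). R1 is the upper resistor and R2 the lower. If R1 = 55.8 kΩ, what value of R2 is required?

R2 ≈ 26.2 kΩ

Required fraction k = V_out/V_DC = 0.3197.
Rearranging, R2 = R1·k/(1−k) = 55.8 × 0.4698 = 26.22 kΩ.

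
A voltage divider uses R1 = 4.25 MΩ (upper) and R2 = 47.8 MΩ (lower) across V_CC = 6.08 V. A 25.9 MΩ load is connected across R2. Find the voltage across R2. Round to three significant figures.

V_out ≈ 4.85 V

R2 ‖ R_L = (47.8 × 25.9)/(47.8 + 25.9) = 16.80 MΩ.
Now apply the divider: V_out = 6.08 × 0.7981 = 4.852 V.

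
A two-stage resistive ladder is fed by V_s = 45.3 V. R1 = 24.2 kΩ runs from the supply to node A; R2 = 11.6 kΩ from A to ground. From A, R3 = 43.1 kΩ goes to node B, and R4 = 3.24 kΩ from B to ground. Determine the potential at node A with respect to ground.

The second stage (R3 + R4 = 46.34 kΩ) loads node A in parallel with R2.
Effective lower resistance at A: R2 ‖ 46.34 = 9.278 kΩ.
So V_A = 45.3 × 0.2771 = 12.55 V.

V_A ≈ 12.6 V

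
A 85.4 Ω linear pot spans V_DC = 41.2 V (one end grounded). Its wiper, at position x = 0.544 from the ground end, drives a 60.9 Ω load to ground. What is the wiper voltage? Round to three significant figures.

Lower segment x·R_p = 46.46 Ω; upper segment (1−x)·R_p = 38.94 Ω.
Lower segment in parallel with the load: 46.46 ‖ 60.9 = 26.35 Ω.
Then V_out = V_DC · 26.35/(38.94 + 26.35) = 16.63 V.

V_out ≈ 16.6 V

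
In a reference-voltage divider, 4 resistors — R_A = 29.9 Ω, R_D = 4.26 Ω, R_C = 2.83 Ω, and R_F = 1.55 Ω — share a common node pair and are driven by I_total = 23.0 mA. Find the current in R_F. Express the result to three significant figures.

Conductances: ΣG = 1/29.9 + 1/4.26 + 1/2.83 + 1/1.55 = 1.267 (1/Ω).
R_F takes the fraction G_k/ΣG = 0.6452/1.267 = 0.5093, so I = 23.0 × 0.5093 = 11.71 mA.

I ≈ 11.7 mA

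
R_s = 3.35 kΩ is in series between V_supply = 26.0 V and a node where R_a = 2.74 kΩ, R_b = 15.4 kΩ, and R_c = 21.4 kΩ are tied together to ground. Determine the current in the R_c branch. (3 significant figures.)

I ≈ 0.468 mA

Parallel bank: R_p = 1/(1/2.74 + 1/15.4 + 1/21.4) = 2.098 kΩ.
V_A by voltage divider: V_A = 26.0 × 2.098/(3.35 + 2.098) = 10.01 V.
I(R_c) = V_A / R_c = 10.01/21.4 = 0.4679 mA.
(Check via current divider: I_total = 4.772 mA; share G_k/ΣG = 0.09804 → same result.)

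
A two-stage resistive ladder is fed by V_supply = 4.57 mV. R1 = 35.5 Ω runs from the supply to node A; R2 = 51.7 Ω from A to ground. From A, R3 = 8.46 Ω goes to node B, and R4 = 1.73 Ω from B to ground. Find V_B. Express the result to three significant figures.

V_B ≈ 0.150 mV

The second stage (R3 + R4 = 10.19 Ω) loads node A in parallel with R2.
Effective lower resistance at A: R2 ‖ 10.19 = 8.512 Ω.
V_A = 4.57 × 8.512/(35.5 + 8.512) = 0.8839 mV.
Then the unloaded second divider: V_B = V_A × R4/(R3+R4) = 0.8839 × 0.1698 = 0.1501 mV.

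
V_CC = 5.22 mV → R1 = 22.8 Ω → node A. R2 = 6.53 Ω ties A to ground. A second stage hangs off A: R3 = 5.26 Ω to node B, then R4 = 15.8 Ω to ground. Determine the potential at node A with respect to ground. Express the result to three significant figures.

V_A ≈ 0.936 mV

The second stage (R3 + R4 = 21.06 Ω) loads node A in parallel with R2.
Effective lower resistance at A: R2 ‖ 21.06 = 4.984 Ω.
First divider: V_A = V_CC · 4.984/(22.8 + 4.984) = 0.9365 mV.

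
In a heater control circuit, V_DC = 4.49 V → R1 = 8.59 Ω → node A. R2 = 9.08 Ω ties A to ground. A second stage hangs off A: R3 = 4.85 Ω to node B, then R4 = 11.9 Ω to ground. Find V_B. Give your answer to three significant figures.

Looking into the second stage from A: R3 + R4 = 16.75 Ω appears in parallel with R2.
R2 ‖ (R3+R4) = 5.888 Ω.
V_A = 4.49 × 5.888/(8.59 + 5.888) = 1.826 V.
V_B = V_A × 0.7104 = 1.297 V.

V_B ≈ 1.30 V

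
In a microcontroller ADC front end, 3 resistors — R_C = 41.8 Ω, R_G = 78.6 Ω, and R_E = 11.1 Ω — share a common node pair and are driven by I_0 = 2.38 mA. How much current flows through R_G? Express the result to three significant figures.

I ≈ 0.239 mA

ΣG = 1/41.8 + 1/78.6 + 1/11.1 = 0.1267.
R_G takes the fraction G_k/ΣG = 0.01272/0.1267 = 0.1004, so I = 2.38 × 0.1004 = 0.2389 mA.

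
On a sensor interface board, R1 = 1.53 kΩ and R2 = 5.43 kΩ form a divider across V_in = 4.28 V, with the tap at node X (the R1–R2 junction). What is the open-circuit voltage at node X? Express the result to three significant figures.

V_th ≈ 3.34 V

V_th is the unloaded tap voltage: V_in · R2/(R1+R2) = 4.28 × 0.7802 = 3.339 V.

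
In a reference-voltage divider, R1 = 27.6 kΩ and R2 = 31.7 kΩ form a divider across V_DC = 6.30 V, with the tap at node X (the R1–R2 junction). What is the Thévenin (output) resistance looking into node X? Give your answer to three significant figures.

R_th ≈ 14.8 kΩ

Looking into X with the source shorted: R_th = R1·R2/(R1+R2) = 27.60 × 31.7/59.30 = 14.75 kΩ.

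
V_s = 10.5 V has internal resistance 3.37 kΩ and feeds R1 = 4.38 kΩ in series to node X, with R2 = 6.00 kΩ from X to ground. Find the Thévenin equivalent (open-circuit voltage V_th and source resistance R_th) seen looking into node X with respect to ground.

R1' = 3.37 + 4.38 = 7.750 kΩ (source resistance + R1).
V_th is the unloaded tap voltage: V_s · R2/(R1'+R2) = 10.5 × 0.4364 = 4.582 V.
With V_s suppressed (replaced by a short), R_th = R1' ‖ R2 = (7.750 × 6.00)/(7.750 + 6.00) = 3.382 kΩ.

V_th ≈ 4.58 V, R_th ≈ 3.38 kΩ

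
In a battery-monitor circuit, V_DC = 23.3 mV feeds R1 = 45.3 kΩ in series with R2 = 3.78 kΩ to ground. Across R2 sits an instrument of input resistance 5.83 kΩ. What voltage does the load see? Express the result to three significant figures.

V_out ≈ 1.12 mV

The load sits in parallel with R2, giving an effective lower resistance R2' = R2·R_L/(R2+R_L) = 2.293 kΩ.
Voltage divider with the loaded lower leg: V_out = 23.3 × 2.293/(45.3 + 2.293) = 23.3 × 0.04818 = 1.123 mV.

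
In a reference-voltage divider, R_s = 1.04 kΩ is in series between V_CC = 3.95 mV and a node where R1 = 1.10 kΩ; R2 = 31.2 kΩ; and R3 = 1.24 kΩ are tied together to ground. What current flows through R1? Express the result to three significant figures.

I ≈ 1.27 µA

Equivalent of the parallel group: R_p = 0.5722 kΩ.
V_A = 3.95 × 0.5722/1.612 = 1.402 mV.
I(R1) = V_A / R1 = 1.402/1.10 = 1.275 µA.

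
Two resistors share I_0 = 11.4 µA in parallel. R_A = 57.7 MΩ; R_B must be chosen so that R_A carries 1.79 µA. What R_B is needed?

R_B ≈ 10.7 MΩ

Two-branch current divider: I_A = I_0 · R_B/(R_A + R_B).
1.79/11.4 = R_B/(R_A + R_B) → R_B = R_A · (0.1570)/(1 − 0.1570) = 57.7 × 0.1863 = 10.75 MΩ.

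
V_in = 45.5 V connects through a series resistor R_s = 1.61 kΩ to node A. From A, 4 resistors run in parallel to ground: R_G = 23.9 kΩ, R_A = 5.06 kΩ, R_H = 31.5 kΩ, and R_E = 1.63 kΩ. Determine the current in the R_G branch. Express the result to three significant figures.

I ≈ 0.785 mA

Equivalent of the parallel group: R_p = 1.130 kΩ.
Node voltage V_A = V_in · R_p/(R_s + R_p) = 45.5 × 0.4125 = 18.77 V.
Branch current I = V_A/R_G = 18.77/23.9 = 0.7853 mA.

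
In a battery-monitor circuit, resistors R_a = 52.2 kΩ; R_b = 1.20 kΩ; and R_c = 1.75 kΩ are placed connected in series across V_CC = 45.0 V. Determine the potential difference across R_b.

Total series resistance ΣR = 52.2 + 1.20 + 1.75 = 55.15 kΩ.
Voltage divider: V = V_CC · (1.200 / 55.15) = 45.0 × 0.02176 = 0.9791 V.

V ≈ 0.979 V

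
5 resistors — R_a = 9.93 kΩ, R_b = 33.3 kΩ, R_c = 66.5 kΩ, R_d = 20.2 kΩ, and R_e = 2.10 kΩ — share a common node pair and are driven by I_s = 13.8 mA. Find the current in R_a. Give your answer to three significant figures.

I ≈ 2.07 mA

Total conductance ΣG = 1/9.93 + 1/33.3 + 1/66.5 + 1/20.2 + 1/2.10 = 0.6715 (units of 1/kΩ).
R_a takes the fraction G_k/ΣG = 0.1007/0.6715 = 0.1500, so I = 13.8 × 0.1500 = 2.070 mA.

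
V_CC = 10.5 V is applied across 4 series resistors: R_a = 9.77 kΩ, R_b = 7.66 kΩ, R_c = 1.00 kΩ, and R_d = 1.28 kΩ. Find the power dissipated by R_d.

Series current I = V_CC/ΣR = 10.5/19.71 = 0.5327 mA.
P(R_d) = I²·R_d = (0.5327)² × 1.28 = 0.3633 mW.

P ≈ 0.363 mW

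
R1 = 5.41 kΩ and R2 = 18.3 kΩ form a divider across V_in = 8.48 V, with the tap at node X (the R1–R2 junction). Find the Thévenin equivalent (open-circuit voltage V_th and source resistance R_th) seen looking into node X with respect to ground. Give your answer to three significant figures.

V_th ≈ 6.55 V, R_th ≈ 4.18 kΩ

V_th is the unloaded tap voltage: V_in · R2/(R1+R2) = 8.48 × 0.7718 = 6.545 V.
Looking into X with the source shorted: R_th = R1·R2/(R1+R2) = 5.410 × 18.3/23.71 = 4.176 kΩ.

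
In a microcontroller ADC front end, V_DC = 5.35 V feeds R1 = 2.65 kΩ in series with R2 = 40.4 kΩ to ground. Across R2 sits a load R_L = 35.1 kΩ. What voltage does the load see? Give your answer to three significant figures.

V_out ≈ 4.69 V

First combine the lower leg with the load: R2 ‖ R_L = 18.78 kΩ.
Voltage divider with the loaded lower leg: V_out = 5.35 × 18.78/(2.65 + 18.78) = 5.35 × 0.8764 = 4.688 V.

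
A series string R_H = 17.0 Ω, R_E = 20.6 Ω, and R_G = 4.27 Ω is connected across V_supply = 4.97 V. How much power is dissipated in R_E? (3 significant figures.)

The common current is I = 4.97/41.87 = 0.1187 A.
P = I²R = 0.01409 × 20.6 = 0.2903 W.

P ≈ 0.290 W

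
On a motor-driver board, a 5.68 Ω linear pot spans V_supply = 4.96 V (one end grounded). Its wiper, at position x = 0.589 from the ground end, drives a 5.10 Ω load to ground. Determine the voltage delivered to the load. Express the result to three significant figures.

The pot divides into 2.334 Ω above the wiper and 3.346 Ω below.
(x·R_p) ‖ R_L = 2.020 Ω.
Loaded-divider output: V_out = 4.96 × 0.4639 = 2.301 V.

V_out ≈ 2.30 V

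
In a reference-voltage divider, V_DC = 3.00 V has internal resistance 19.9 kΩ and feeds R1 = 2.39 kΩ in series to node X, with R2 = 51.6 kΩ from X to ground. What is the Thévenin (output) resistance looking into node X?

R_th ≈ 15.6 kΩ

R1' = 19.9 + 2.39 = 22.29 kΩ (source resistance + R1).
With V_DC suppressed (replaced by a short), R_th = R1' ‖ R2 = (22.29 × 51.6)/(22.29 + 51.6) = 15.57 kΩ.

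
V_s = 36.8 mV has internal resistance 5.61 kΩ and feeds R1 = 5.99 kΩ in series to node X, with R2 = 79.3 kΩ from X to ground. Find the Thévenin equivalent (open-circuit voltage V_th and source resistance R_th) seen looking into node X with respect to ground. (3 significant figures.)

V_th ≈ 32.1 mV, R_th ≈ 10.1 kΩ

R1' = 5.61 + 5.99 = 11.60 kΩ (source resistance + R1).
With X open, the divider is unloaded: V_th = 36.8 × 79.3/90.90 = 32.10 mV.
Zeroing V_s shorts the top of R1' to ground, so R_th = R1' ‖ R2 = 10.12 kΩ.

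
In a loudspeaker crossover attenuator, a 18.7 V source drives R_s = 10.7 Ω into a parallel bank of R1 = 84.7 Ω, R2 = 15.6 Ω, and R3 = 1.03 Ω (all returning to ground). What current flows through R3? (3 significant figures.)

I ≈ 1.49 A

Parallel bank: R_p = 1/(1/84.7 + 1/15.6 + 1/1.03) = 0.9553 Ω.
V_A = 18.7 × 0.9553/11.66 = 1.533 V.
I(R3) = V_A / R3 = 1.533/1.03 = 1.488 A.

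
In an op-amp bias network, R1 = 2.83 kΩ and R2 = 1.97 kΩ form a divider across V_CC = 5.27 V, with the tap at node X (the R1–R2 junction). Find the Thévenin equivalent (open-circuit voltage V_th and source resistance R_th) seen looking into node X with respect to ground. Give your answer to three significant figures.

With X open, the divider is unloaded: V_th = 5.27 × 1.97/4.800 = 2.163 V.
Looking into X with the source shorted: R_th = R1·R2/(R1+R2) = 2.830 × 1.97/4.800 = 1.161 kΩ.

V_th ≈ 2.16 V, R_th ≈ 1.16 kΩ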